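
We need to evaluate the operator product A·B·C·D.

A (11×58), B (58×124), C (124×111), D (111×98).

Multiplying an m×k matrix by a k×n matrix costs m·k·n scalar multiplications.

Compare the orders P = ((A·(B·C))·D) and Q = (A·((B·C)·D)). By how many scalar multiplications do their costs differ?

502972

Order P = ((A·(B·C))·D): (B·C): 58×124 by 124×111 → 58×111, cost 58·124·111 = 798312; (A·(B·C)): 11×58 by 58×111 → 11×111, cost 11·58·111 = 70818; cumulative 869130; ((A·(B·C))·D): 11×111 by 111×98 → 11×98, cost 11·111·98 = 119658; cumulative 988788. Total 988788.
Order Q = (A·((B·C)·D)): (B·C): 58×124 by 124×111 → 58×111, cost 58·124·111 = 798312; ((B·C)·D): 58×111 by 111×98 → 58×98, cost 58·111·98 = 630924; cumulative 1429236; (A·((B·C)·D)): 11×58 by 58×98 → 11×98, cost 11·58·98 = 62524; cumulative 1491760. Total 1491760.
Difference: |988788 − 1491760| = 502972.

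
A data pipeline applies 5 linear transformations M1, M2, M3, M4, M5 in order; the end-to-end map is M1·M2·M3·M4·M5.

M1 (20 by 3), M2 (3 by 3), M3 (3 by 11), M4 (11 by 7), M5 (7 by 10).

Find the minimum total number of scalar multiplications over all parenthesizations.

1104

Adjacent pairs: M1M2 = 20·3·3 = 180; M2M3 = 3·3·11 = 99; M3M4 = 3·11·7 = 231; M4M5 = 11·7·10 = 770.
Length 3: M1..M3: k=1: 0+99+20·3·11=759; k=2: 180+0+20·3·11=840 → min 759 | M2..M4: k=2: 0+231+3·3·7=294; k=3: 99+0+3·11·7=330 → min 294 | M3..M5: k=3: 0+770+3·11·10=1100; k=4: 231+0+3·7·10=441 → min 441.
Length 4: M1..M4: k=1: 0+294+20·3·7=714; k=2: 180+231+20·3·7=831; k=3: 759+0+20·11·7=2299 → min 714 | M2..M5: k=2: 0+441+3·3·10=531; k=3: 99+770+3·11·10=1199; k=4: 294+0+3·7·10=504 → min 504.
Length 5: M1..M5: k=1: 0+504+20·3·10=1104; k=2: 180+441+20·3·10=1221; k=3: 759+770+20·11·10=3729; k=4: 714+0+20·7·10=2114 → min 1104.
Optimal order: (M1·((M2·(M3·M4))·M5)) with cost 1104.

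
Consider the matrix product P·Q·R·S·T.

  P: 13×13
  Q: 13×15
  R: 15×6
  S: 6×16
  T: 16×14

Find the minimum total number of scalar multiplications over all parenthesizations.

Adjacent pairs: PQ = 13·13·15 = 2535; QR = 13·15·6 = 1170; RS = 15·6·16 = 1440; ST = 6·16·14 = 1344.
Length 3: P..R: k=1: 0+1170+13·13·6=2184; k=2: 2535+0+13·15·6=3705 → min 2184 | Q..S: k=2: 0+1440+13·15·16=4560; k=3: 1170+0+13·6·16=2418 → min 2418 | R..T: k=3: 0+1344+15·6·14=2604; k=4: 1440+0+15·16·14=4800 → min 2604.
Length 4: P..S: k=1: 0+2418+13·13·16=5122; k=2: 2535+1440+13·15·16=7095; k=3: 2184+0+13·6·16=3432 → min 3432 | Q..T: k=2: 0+2604+13·15·14=5334; k=3: 1170+1344+13·6·14=3606; k=4: 2418+0+13·16·14=5330 → min 3606.
Length 5: P..T: k=1: 0+3606+13·13·14=5972; k=2: 2535+2604+13·15·14=7869; k=3: 2184+1344+13·6·14=4620; k=4: 3432+0+13·16·14=6344 → min 4620.
Optimal order: ((P·(Q·R))·(S·T)) with cost 4620.

4620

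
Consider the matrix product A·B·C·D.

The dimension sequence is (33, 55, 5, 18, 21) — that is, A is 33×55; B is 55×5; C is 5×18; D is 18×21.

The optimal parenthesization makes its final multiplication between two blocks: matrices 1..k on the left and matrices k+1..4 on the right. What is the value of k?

2

Adjacent pairs: AB = 33·55·5 = 9075; BC = 55·5·18 = 4950; CD = 5·18·21 = 1890.
Length 3: A..C: k=1: 0+4950+33·55·18=37620; k=2: 9075+0+33·5·18=12045 → min 12045 | B..D: k=2: 0+1890+55·5·21=7665; k=3: 4950+0+55·18·21=25740 → min 7665.
Top-level splits: k=1: (A..A)·(B..D) → 0+7665+33·55·21 = 45780; k=2: (A..B)·(C..D) → 9075+1890+33·5·21 = 14430; k=3: (A..C)·(D..D) → 12045+0+33·18·21 = 24519.
Best split is after B, i.e. k = 2.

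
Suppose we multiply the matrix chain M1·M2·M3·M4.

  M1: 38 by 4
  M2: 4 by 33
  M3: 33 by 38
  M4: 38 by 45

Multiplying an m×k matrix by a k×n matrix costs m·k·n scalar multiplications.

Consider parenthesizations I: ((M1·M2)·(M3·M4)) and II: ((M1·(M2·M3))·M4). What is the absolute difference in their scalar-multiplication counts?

Order I = ((M1·M2)·(M3·M4)): (M1·M2): 38×4 by 4×33 → 38×33, cost 38·4·33 = 5016; (M3·M4): 33×38 by 38×45 → 33×45, cost 33·38·45 = 56430; ((M1·M2)·(M3·M4)): 38×33 by 33×45 → 38×45, cost 38·33·45 = 56430; cumulative 117876. Total 117876.
Order II = ((M1·(M2·M3))·M4): (M2·M3): 4×33 by 33×38 → 4×38, cost 4·33·38 = 5016; (M1·(M2·M3)): 38×4 by 4×38 → 38×38, cost 38·4·38 = 5776; cumulative 10792; ((M1·(M2·M3))·M4): 38×38 by 38×45 → 38×45, cost 38·38·45 = 64980; cumulative 75772. Total 75772.
Difference: |117876 − 75772| = 42104.

42104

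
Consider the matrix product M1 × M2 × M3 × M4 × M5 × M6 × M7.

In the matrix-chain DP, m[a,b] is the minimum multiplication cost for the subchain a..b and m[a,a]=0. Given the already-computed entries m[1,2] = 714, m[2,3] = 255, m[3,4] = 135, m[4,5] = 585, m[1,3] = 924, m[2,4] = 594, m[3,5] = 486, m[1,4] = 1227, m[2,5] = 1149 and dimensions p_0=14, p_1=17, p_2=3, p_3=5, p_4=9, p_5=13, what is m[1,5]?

m[1,5] = min over k∈[1,4] of m[1,k]+m[k+1,5]+p_{0}·p_k·p_{5}.
k=1: 0 + 1149 + 14·17·13 = 4243; k=2: 714 + 486 + 14·3·13 = 1746; k=3: 924 + 585 + 14·5·13 = 2419; k=4: 1227 + 0 + 14·9·13 = 2865.
Minimum: 1746 at k=2.

1746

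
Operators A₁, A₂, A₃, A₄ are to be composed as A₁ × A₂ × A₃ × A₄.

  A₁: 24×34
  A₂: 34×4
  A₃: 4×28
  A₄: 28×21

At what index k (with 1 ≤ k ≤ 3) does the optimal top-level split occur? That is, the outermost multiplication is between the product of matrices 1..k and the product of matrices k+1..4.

Adjacent pairs: A₁A₂ = 24·34·4 = 3264; A₂A₃ = 34·4·28 = 3808; A₃A₄ = 4·28·21 = 2352.
Length 3: A₁..A₃: k=1: 0+3808+24·34·28=26656; k=2: 3264+0+24·4·28=5952 → min 5952 | A₂..A₄: k=2: 0+2352+34·4·21=5208; k=3: 3808+0+34·28·21=23800 → min 5208.
Top-level splits: k=1: (A₁..A₁)·(A₂..A₄) → 0+5208+24·34·21 = 22344; k=2: (A₁..A₂)·(A₃..A₄) → 3264+2352+24·4·21 = 7632; k=3: (A₁..A₃)·(A₄..A₄) → 5952+0+24·28·21 = 20064.
Best split is after A₂, i.e. k = 2.

2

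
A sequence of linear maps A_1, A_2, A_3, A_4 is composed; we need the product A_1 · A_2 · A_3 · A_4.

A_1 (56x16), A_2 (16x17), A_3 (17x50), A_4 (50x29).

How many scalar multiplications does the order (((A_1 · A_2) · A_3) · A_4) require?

(A_1 · A_2): 56×16 by 16×17 → 56×17, cost 56·16·17 = 15232
((A_1 · A_2) · A_3): 56×17 by 17×50 → 56×50, cost 56·17·50 = 47600; cumulative 62832
(((A_1 · A_2) · A_3) · A_4): 56×50 by 50×29 → 56×29, cost 56·50·29 = 81200; cumulative 144032
Total: 144032 scalar multiplications.

144032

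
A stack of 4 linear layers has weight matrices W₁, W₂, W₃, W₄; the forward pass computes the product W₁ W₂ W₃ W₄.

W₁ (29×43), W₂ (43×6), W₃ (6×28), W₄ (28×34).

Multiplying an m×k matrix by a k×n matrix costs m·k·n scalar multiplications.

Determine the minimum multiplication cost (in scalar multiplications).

Adjacent pairs: W₁W₂ = 29·43·6 = 7482; W₂W₃ = 43·6·28 = 7224; W₃W₄ = 6·28·34 = 5712.
Length 3: W₁..W₃: k=1: 0+7224+29·43·28=42140; k=2: 7482+0+29·6·28=12354 → min 12354 | W₂..W₄: k=2: 0+5712+43·6·34=14484; k=3: 7224+0+43·28·34=48160 → min 14484.
Length 4: W₁..W₄: k=1: 0+14484+29·43·34=56882; k=2: 7482+5712+29·6·34=19110; k=3: 12354+0+29·28·34=39962 → min 19110.
Optimal order: ((W₁ W₂) (W₃ W₄)) with cost 19110.

19110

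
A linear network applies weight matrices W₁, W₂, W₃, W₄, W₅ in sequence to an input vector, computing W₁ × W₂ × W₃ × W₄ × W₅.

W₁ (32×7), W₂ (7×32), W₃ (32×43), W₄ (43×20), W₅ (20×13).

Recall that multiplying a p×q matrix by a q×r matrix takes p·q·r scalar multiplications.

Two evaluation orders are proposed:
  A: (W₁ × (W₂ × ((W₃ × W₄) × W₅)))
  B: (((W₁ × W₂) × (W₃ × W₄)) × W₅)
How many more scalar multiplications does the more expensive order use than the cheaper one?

21824

Order A = (W₁ × (W₂ × ((W₃ × W₄) × W₅))): (W₃ × W₄): 32×43 by 43×20 → 32×20, cost 32·43·20 = 27520; ((W₃ × W₄) × W₅): 32×20 by 20×13 → 32×13, cost 32·20·13 = 8320; cumulative 35840; (W₂ × ((W₃ × W₄) × W₅)): 7×32 by 32×13 → 7×13, cost 7·32·13 = 2912; cumulative 38752; (W₁ × (W₂ × ((W₃ × W₄) × W₅))): 32×7 by 7×13 → 32×13, cost 32·7·13 = 2912; cumulative 41664. Total 41664.
Order B = (((W₁ × W₂) × (W₃ × W₄)) × W₅): (W₁ × W₂): 32×7 by 7×32 → 32×32, cost 32·7·32 = 7168; (W₃ × W₄): 32×43 by 43×20 → 32×20, cost 32·43·20 = 27520; ((W₁ × W₂) × (W₃ × W₄)): 32×32 by 32×20 → 32×20, cost 32·32·20 = 20480; cumulative 55168; (((W₁ × W₂) × (W₃ × W₄)) × W₅): 32×20 by 20×13 → 32×13, cost 32·20·13 = 8320; cumulative 63488. Total 63488.
Difference: |41664 − 63488| = 21824.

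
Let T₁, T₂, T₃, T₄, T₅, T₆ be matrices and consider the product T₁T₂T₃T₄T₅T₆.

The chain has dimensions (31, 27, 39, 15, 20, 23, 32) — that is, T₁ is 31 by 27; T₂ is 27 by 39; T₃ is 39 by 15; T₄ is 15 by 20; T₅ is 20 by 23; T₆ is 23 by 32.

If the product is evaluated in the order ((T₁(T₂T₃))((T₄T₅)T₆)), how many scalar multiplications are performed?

(T₂T₃): 27×39 by 39×15 → 27×15, cost 27·39·15 = 15795
(T₁(T₂T₃)): 31×27 by 27×15 → 31×15, cost 31·27·15 = 12555; cumulative 28350
(T₄T₅): 15×20 by 20×23 → 15×23, cost 15·20·23 = 6900
((T₄T₅)T₆): 15×23 by 23×32 → 15×32, cost 15·23·32 = 11040; cumulative 17940
((T₁(T₂T₃))((T₄T₅)T₆)): 31×15 by 15×32 → 31×32, cost 31·15·32 = 14880; cumulative 61170
Total: 61170 scalar multiplications.

61170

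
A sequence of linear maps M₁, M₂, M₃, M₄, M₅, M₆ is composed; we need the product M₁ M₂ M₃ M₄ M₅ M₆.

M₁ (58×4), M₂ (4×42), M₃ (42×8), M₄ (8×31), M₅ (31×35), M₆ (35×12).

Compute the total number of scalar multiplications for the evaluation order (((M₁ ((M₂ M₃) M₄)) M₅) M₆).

(M₂ M₃): 4×42 by 42×8 → 4×8, cost 4·42·8 = 1344
((M₂ M₃) M₄): 4×8 by 8×31 → 4×31, cost 4·8·31 = 992; cumulative 2336
(M₁ ((M₂ M₃) M₄)): 58×4 by 4×31 → 58×31, cost 58·4·31 = 7192; cumulative 9528
((M₁ ((M₂ M₃) M₄)) M₅): 58×31 by 31×35 → 58×35, cost 58·31·35 = 62930; cumulative 72458
(((M₁ ((M₂ M₃) M₄)) M₅) M₆): 58×35 by 35×12 → 58×12, cost 58·35·12 = 24360; cumulative 96818
Total: 96818 scalar multiplications.

96818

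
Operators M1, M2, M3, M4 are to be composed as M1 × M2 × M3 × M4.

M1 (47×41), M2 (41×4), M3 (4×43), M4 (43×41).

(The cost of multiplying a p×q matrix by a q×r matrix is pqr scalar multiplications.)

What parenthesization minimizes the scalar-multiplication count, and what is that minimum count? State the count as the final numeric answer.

Adjacent pairs: M1M2 = 47·41·4 = 7708; M2M3 = 41·4·43 = 7052; M3M4 = 4·43·41 = 7052.
Length 3: M1..M3: k=1: 0+7052+47·41·43=89913; k=2: 7708+0+47·4·43=15792 → min 15792 | M2..M4: k=2: 0+7052+41·4·41=13776; k=3: 7052+0+41·43·41=79335 → min 13776.
Length 4: M1..M4: k=1: 0+13776+47·41·41=92783; k=2: 7708+7052+47·4·41=22468; k=3: 15792+0+47·43·41=98653 → min 22468.
Optimal parenthesization: ((M1 × M2) × (M3 × M4)) with cost 22468.

22468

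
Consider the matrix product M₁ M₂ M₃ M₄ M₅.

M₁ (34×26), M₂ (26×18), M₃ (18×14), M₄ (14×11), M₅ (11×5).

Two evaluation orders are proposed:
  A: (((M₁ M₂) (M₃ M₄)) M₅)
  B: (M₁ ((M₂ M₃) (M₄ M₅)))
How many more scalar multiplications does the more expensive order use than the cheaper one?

Order A = (((M₁ M₂) (M₃ M₄)) M₅): (M₁ M₂): 34×26 by 26×18 → 34×18, cost 34·26·18 = 15912; (M₃ M₄): 18×14 by 14×11 → 18×11, cost 18·14·11 = 2772; ((M₁ M₂) (M₃ M₄)): 34×18 by 18×11 → 34×11, cost 34·18·11 = 6732; cumulative 25416; (((M₁ M₂) (M₃ M₄)) M₅): 34×11 by 11×5 → 34×5, cost 34·11·5 = 1870; cumulative 27286. Total 27286.
Order B = (M₁ ((M₂ M₃) (M₄ M₅))): (M₂ M₃): 26×18 by 18×14 → 26×14, cost 26·18·14 = 6552; (M₄ M₅): 14×11 by 11×5 → 14×5, cost 14·11·5 = 770; ((M₂ M₃) (M₄ M₅)): 26×14 by 14×5 → 26×5, cost 26·14·5 = 1820; cumulative 9142; (M₁ ((M₂ M₃) (M₄ M₅))): 34×26 by 26×5 → 34×5, cost 34·26·5 = 4420; cumulative 13562. Total 13562.
Difference: |27286 − 13562| = 13724.

13724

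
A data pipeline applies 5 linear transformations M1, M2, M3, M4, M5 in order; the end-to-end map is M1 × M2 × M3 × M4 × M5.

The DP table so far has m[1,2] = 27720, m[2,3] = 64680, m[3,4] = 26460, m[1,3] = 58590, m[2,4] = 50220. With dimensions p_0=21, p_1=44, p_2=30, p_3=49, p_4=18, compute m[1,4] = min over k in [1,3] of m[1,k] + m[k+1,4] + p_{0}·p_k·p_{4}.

65520

m[1,4] = min over k∈[1,3] of m[1,k]+m[k+1,4]+p_{0}·p_k·p_{4}.
k=1: 0 + 50220 + 21·44·18 = 66852; k=2: 27720 + 26460 + 21·30·18 = 65520; k=3: 58590 + 0 + 21·49·18 = 77112.
Minimum: 65520 at k=2.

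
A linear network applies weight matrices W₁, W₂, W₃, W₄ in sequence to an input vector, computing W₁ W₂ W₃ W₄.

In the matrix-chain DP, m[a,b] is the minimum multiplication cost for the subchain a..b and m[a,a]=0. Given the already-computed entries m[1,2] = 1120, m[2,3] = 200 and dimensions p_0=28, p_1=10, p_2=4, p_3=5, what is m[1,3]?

1600

m[1,3] = min over k∈[1,2] of m[1,k]+m[k+1,3]+p_{0}·p_k·p_{3}.
k=1: 0 + 200 + 28·10·5 = 1600; k=2: 1120 + 0 + 28·4·5 = 1680.
Minimum: 1600 at k=1.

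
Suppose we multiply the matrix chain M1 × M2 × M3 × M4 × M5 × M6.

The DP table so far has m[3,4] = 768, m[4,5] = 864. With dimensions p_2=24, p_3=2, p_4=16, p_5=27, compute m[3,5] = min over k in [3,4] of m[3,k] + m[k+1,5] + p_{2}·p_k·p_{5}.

m[3,5] = min over k∈[3,4] of m[3,k]+m[k+1,5]+p_{2}·p_k·p_{5}.
k=3: 0 + 864 + 24·2·27 = 2160; k=4: 768 + 0 + 24·16·27 = 11136.
Minimum: 2160 at k=3.

2160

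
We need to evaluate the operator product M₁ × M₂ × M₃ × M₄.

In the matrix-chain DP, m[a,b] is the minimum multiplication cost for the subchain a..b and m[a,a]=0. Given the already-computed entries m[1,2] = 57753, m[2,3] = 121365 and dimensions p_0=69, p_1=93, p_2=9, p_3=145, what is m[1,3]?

m[1,3] = min over k∈[1,2] of m[1,k]+m[k+1,3]+p_{0}·p_k·p_{3}.
k=1: 0 + 121365 + 69·93·145 = 1051830; k=2: 57753 + 0 + 69·9·145 = 147798.
Minimum: 147798 at k=2.

147798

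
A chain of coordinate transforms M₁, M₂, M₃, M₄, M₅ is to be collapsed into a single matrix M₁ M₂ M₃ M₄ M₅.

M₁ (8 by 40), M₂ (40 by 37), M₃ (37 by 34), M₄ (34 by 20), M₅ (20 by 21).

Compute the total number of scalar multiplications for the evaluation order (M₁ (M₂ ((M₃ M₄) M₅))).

(M₃ M₄): 37×34 by 34×20 → 37×20, cost 37·34·20 = 25160
((M₃ M₄) M₅): 37×20 by 20×21 → 37×21, cost 37·20·21 = 15540; cumulative 40700
(M₂ ((M₃ M₄) M₅)): 40×37 by 37×21 → 40×21, cost 40·37·21 = 31080; cumulative 71780
(M₁ (M₂ ((M₃ M₄) M₅))): 8×40 by 40×21 → 8×21, cost 8·40·21 = 6720; cumulative 78500
Total: 78500 scalar multiplications.

78500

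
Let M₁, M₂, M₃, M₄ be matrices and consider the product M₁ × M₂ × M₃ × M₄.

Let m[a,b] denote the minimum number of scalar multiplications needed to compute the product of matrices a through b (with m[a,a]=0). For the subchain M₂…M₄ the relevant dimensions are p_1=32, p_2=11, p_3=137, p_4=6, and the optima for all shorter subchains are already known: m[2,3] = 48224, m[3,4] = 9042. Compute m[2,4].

11154

m[2,4] = min over k∈[2,3] of m[2,k]+m[k+1,4]+p_{1}·p_k·p_{4}.
k=2: 0 + 9042 + 32·11·6 = 11154; k=3: 48224 + 0 + 32·137·6 = 74528.
Minimum: 11154 at k=2.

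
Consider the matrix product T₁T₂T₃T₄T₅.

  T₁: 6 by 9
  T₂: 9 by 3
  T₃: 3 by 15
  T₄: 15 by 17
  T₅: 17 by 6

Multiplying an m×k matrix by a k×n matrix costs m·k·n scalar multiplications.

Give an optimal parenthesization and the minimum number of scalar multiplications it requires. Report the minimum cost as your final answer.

Adjacent pairs: T₁T₂ = 6·9·3 = 162; T₂T₃ = 9·3·15 = 405; T₃T₄ = 3·15·17 = 765; T₄T₅ = 15·17·6 = 1530.
Length 3: T₁..T₃: k=1: 0+405+6·9·15=1215; k=2: 162+0+6·3·15=432 → min 432 | T₂..T₄: k=2: 0+765+9·3·17=1224; k=3: 405+0+9·15·17=2700 → min 1224 | T₃..T₅: k=3: 0+1530+3·15·6=1800; k=4: 765+0+3·17·6=1071 → min 1071.
Length 4: T₁..T₄: k=1: 0+1224+6·9·17=2142; k=2: 162+765+6·3·17=1233; k=3: 432+0+6·15·17=1962 → min 1233 | T₂..T₅: k=2: 0+1071+9·3·6=1233; k=3: 405+1530+9·15·6=2745; k=4: 1224+0+9·17·6=2142 → min 1233.
Length 5: T₁..T₅: k=1: 0+1233+6·9·6=1557; k=2: 162+1071+6·3·6=1341; k=3: 432+1530+6·15·6=2502; k=4: 1233+0+6·17·6=1845 → min 1341.
Optimal parenthesization: ((T₁T₂)((T₃T₄)T₅)) with cost 1341.

1341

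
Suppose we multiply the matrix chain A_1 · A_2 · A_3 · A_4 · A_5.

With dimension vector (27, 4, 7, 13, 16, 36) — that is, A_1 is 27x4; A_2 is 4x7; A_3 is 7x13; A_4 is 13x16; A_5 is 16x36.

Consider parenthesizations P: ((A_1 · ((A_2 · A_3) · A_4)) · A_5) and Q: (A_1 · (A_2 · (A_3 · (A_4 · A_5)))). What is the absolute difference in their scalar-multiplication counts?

2816

Order P = ((A_1 · ((A_2 · A_3) · A_4)) · A_5): (A_2 · A_3): 4×7 by 7×13 → 4×13, cost 4·7·13 = 364; ((A_2 · A_3) · A_4): 4×13 by 13×16 → 4×16, cost 4·13·16 = 832; cumulative 1196; (A_1 · ((A_2 · A_3) · A_4)): 27×4 by 4×16 → 27×16, cost 27·4·16 = 1728; cumulative 2924; ((A_1 · ((A_2 · A_3) · A_4)) · A_5): 27×16 by 16×36 → 27×36, cost 27·16·36 = 15552; cumulative 18476. Total 18476.
Order Q = (A_1 · (A_2 · (A_3 · (A_4 · A_5)))): (A_4 · A_5): 13×16 by 16×36 → 13×36, cost 13·16·36 = 7488; (A_3 · (A_4 · A_5)): 7×13 by 13×36 → 7×36, cost 7·13·36 = 3276; cumulative 10764; (A_2 · (A_3 · (A_4 · A_5))): 4×7 by 7×36 → 4×36, cost 4·7·36 = 1008; cumulative 11772; (A_1 · (A_2 · (A_3 · (A_4 · A_5)))): 27×4 by 4×36 → 27×36, cost 27·4·36 = 3888; cumulative 15660. Total 15660.
Difference: |18476 − 15660| = 2816.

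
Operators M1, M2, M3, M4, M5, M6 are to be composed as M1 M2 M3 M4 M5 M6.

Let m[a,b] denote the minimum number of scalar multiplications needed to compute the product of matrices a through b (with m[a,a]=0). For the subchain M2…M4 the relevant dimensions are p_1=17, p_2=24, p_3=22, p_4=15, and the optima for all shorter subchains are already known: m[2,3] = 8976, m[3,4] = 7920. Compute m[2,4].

14040

m[2,4] = min over k∈[2,3] of m[2,k]+m[k+1,4]+p_{1}·p_k·p_{4}.
k=2: 0 + 7920 + 17·24·15 = 14040; k=3: 8976 + 0 + 17·22·15 = 14586.
Minimum: 14040 at k=2.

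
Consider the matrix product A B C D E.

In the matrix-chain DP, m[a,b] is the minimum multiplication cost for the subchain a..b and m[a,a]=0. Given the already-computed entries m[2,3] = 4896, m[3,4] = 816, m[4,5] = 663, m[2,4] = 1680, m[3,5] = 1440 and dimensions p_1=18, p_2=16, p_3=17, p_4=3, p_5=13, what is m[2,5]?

m[2,5] = min over k∈[2,4] of m[2,k]+m[k+1,5]+p_{1}·p_k·p_{5}.
k=2: 0 + 1440 + 18·16·13 = 5184; k=3: 4896 + 663 + 18·17·13 = 9537; k=4: 1680 + 0 + 18·3·13 = 2382.
Minimum: 2382 at k=4.

2382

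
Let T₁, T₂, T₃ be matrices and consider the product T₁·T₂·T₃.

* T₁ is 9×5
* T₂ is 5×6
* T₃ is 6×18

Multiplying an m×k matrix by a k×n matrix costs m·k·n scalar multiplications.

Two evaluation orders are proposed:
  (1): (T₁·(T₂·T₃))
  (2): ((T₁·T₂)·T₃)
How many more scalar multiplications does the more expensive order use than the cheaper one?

Order (1) = (T₁·(T₂·T₃)): (T₂·T₃): 5×6 by 6×18 → 5×18, cost 5·6·18 = 540; (T₁·(T₂·T₃)): 9×5 by 5×18 → 9×18, cost 9·5·18 = 810; cumulative 1350. Total 1350.
Order (2) = ((T₁·T₂)·T₃): (T₁·T₂): 9×5 by 5×6 → 9×6, cost 9·5·6 = 270; ((T₁·T₂)·T₃): 9×6 by 6×18 → 9×18, cost 9·6·18 = 972; cumulative 1242. Total 1242.
Difference: |1350 − 1242| = 108.

108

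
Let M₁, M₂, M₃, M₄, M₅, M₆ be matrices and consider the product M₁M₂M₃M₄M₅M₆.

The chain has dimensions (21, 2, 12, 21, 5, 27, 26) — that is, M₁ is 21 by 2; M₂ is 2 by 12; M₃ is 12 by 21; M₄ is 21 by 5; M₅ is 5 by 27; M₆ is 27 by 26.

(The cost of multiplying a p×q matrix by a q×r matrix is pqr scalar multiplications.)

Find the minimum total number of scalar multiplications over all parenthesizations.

Adjacent pairs: M₁M₂ = 21·2·12 = 504; M₂M₃ = 2·12·21 = 504; M₃M₄ = 12·21·5 = 1260; M₄M₅ = 21·5·27 = 2835; M₅M₆ = 5·27·26 = 3510.
Length 3: M₁..M₃: k=1: 0+504+21·2·21=1386; k=2: 504+0+21·12·21=5796 → min 1386 | M₂..M₄: k=2: 0+1260+2·12·5=1380; k=3: 504+0+2·21·5=714 → min 714 | M₃..M₅: k=3: 0+2835+12·21·27=9639; k=4: 1260+0+12·5·27=2880 → min 2880 | M₄..M₆: k=4: 0+3510+21·5·26=6240; k=5: 2835+0+21·27·26=17577 → min 6240.
Length 4: M₁..M₄: k=1: 0+714+21·2·5=924; k=2: 504+1260+21·12·5=3024; k=3: 1386+0+21·21·5=3591 → min 924 | M₂..M₅: k=2: 0+2880+2·12·27=3528; k=3: 504+2835+2·21·27=4473; k=4: 714+0+2·5·27=984 → min 984 | M₃..M₆: k=3: 0+6240+12·21·26=12792; k=4: 1260+3510+12·5·26=6330; k=5: 2880+0+12·27·26=11304 → min 6330.
Length 5: M₁..M₅: k=1: 0+984+21·2·27=2118; k=2: 504+2880+21·12·27=10188; k=3: 1386+2835+21·21·27=16128; k=4: 924+0+21·5·27=3759 → min 2118 | M₂..M₆: k=2: 0+6330+2·12·26=6954; k=3: 504+6240+2·21·26=7836; k=4: 714+3510+2·5·26=4484; k=5: 984+0+2·27·26=2388 → min 2388.
Length 6: M₁..M₆: k=1: 0+2388+21·2·26=3480; k=2: 504+6330+21·12·26=13386; k=3: 1386+6240+21·21·26=19092; k=4: 924+3510+21·5·26=7164; k=5: 2118+0+21·27·26=16860 → min 3480.
Optimal order: (M₁((((M₂M₃)M₄)M₅)M₆)) with cost 3480.

3480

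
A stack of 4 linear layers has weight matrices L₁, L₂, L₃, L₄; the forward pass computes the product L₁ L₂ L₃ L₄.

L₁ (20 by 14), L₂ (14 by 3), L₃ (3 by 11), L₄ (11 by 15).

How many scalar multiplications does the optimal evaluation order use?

Adjacent pairs: L₁L₂ = 20·14·3 = 840; L₂L₃ = 14·3·11 = 462; L₃L₄ = 3·11·15 = 495.
Length 3: L₁..L₃: k=1: 0+462+20·14·11=3542; k=2: 840+0+20·3·11=1500 → min 1500 | L₂..L₄: k=2: 0+495+14·3·15=1125; k=3: 462+0+14·11·15=2772 → min 1125.
Length 4: L₁..L₄: k=1: 0+1125+20·14·15=5325; k=2: 840+495+20·3·15=2235; k=3: 1500+0+20·11·15=4800 → min 2235.
Optimal order: ((L₁ L₂) (L₃ L₄)) with cost 2235.

2235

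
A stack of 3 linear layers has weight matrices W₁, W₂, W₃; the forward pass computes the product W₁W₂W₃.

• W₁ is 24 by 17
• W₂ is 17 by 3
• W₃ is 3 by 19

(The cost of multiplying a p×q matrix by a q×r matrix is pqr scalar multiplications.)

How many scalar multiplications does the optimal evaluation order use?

Order (W₁(W₂W₃)): (W₂W₃): 17×3 by 3×19 → 17×19, cost 17·3·19 = 969; (W₁(W₂W₃)): 24×17 by 17×19 → 24×19, cost 24·17·19 = 7752; cumulative 8721. Total 8721.
Order ((W₁W₂)W₃): (W₁W₂): 24×17 by 17×3 → 24×3, cost 24·17·3 = 1224; ((W₁W₂)W₃): 24×3 by 3×19 → 24×19, cost 24·3·19 = 1368; cumulative 2592. Total 2592.
Minimum: 2592.

2592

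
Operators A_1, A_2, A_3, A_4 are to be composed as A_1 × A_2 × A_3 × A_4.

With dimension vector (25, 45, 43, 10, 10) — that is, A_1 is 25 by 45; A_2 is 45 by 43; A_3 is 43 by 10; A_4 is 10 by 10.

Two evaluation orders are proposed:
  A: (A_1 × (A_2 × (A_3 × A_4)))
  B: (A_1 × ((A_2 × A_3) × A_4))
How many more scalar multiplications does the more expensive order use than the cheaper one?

Order A = (A_1 × (A_2 × (A_3 × A_4))): (A_3 × A_4): 43×10 by 10×10 → 43×10, cost 43·10·10 = 4300; (A_2 × (A_3 × A_4)): 45×43 by 43×10 → 45×10, cost 45·43·10 = 19350; cumulative 23650; (A_1 × (A_2 × (A_3 × A_4))): 25×45 by 45×10 → 25×10, cost 25·45·10 = 11250; cumulative 34900. Total 34900.
Order B = (A_1 × ((A_2 × A_3) × A_4)): (A_2 × A_3): 45×43 by 43×10 → 45×10, cost 45·43·10 = 19350; ((A_2 × A_3) × A_4): 45×10 by 10×10 → 45×10, cost 45·10·10 = 4500; cumulative 23850; (A_1 × ((A_2 × A_3) × A_4)): 25×45 by 45×10 → 25×10, cost 25·45·10 = 11250; cumulative 35100. Total 35100.
Difference: |34900 − 35100| = 200.

200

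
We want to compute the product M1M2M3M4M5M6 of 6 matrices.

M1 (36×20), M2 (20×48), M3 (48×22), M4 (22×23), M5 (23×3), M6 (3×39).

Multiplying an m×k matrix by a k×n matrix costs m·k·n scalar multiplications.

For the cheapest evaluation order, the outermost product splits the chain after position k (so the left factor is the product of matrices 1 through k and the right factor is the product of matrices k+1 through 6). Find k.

Adjacent pairs: M1M2 = 36·20·48 = 34560; M2M3 = 20·48·22 = 21120; M3M4 = 48·22·23 = 24288; M4M5 = 22·23·3 = 1518; M5M6 = 23·3·39 = 2691.
Length 3: M1..M3: k=1: 0+21120+36·20·22=36960; k=2: 34560+0+36·48·22=72576 → min 36960 | M2..M4: k=2: 0+24288+20·48·23=46368; k=3: 21120+0+20·22·23=31240 → min 31240 | M3..M5: k=3: 0+1518+48·22·3=4686; k=4: 24288+0+48·23·3=27600 → min 4686 | M4..M6: k=4: 0+2691+22·23·39=22425; k=5: 1518+0+22·3·39=4092 → min 4092.
Length 4: M1..M4: k=1: 0+31240+36·20·23=47800; k=2: 34560+24288+36·48·23=98592; k=3: 36960+0+36·22·23=55176 → min 47800 | M2..M5: k=2: 0+4686+20·48·3=7566; k=3: 21120+1518+20·22·3=23958; k=4: 31240+0+20·23·3=32620 → min 7566 | M3..M6: k=3: 0+4092+48·22·39=45276; k=4: 24288+2691+48·23·39=70035; k=5: 4686+0+48·3·39=10302 → min 10302.
Length 5: M1..M5: k=1: 0+7566+36·20·3=9726; k=2: 34560+4686+36·48·3=44430; k=3: 36960+1518+36·22·3=40854; k=4: 47800+0+36·23·3=50284 → min 9726 | M2..M6: k=2: 0+10302+20·48·39=47742; k=3: 21120+4092+20·22·39=42372; k=4: 31240+2691+20·23·39=51871; k=5: 7566+0+20·3·39=9906 → min 9906.
Top-level splits: k=1: (M1..M1)·(M2..M6) → 0+9906+36·20·39 = 37986; k=2: (M1..M2)·(M3..M6) → 34560+10302+36·48·39 = 112254; k=3: (M1..M3)·(M4..M6) → 36960+4092+36·22·39 = 71940; k=4: (M1..M4)·(M5..M6) → 47800+2691+36·23·39 = 82783; k=5: (M1..M5)·(M6..M6) → 9726+0+36·3·39 = 13938.
Best split is after M5, i.e. k = 5.

5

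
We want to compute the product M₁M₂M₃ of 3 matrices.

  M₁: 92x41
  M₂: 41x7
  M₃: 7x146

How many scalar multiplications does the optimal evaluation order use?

120428

Order (M₁(M₂M₃)): (M₂M₃): 41×7 by 7×146 → 41×146, cost 41·7·146 = 41902; (M₁(M₂M₃)): 92×41 by 41×146 → 92×146, cost 92·41·146 = 550712; cumulative 592614. Total 592614.
Order ((M₁M₂)M₃): (M₁M₂): 92×41 by 41×7 → 92×7, cost 92·41·7 = 26404; ((M₁M₂)M₃): 92×7 by 7×146 → 92×146, cost 92·7·146 = 94024; cumulative 120428. Total 120428.
Minimum: 120428.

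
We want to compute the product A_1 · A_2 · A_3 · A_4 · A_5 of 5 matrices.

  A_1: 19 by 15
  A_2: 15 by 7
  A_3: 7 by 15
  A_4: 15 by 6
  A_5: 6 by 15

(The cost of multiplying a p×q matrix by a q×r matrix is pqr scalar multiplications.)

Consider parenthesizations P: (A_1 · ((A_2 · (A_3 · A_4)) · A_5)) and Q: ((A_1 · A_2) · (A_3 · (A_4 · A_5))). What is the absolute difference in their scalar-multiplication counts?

30

Order P = (A_1 · ((A_2 · (A_3 · A_4)) · A_5)): (A_3 · A_4): 7×15 by 15×6 → 7×6, cost 7·15·6 = 630; (A_2 · (A_3 · A_4)): 15×7 by 7×6 → 15×6, cost 15·7·6 = 630; cumulative 1260; ((A_2 · (A_3 · A_4)) · A_5): 15×6 by 6×15 → 15×15, cost 15·6·15 = 1350; cumulative 2610; (A_1 · ((A_2 · (A_3 · A_4)) · A_5)): 19×15 by 15×15 → 19×15, cost 19·15·15 = 4275; cumulative 6885. Total 6885.
Order Q = ((A_1 · A_2) · (A_3 · (A_4 · A_5))): (A_1 · A_2): 19×15 by 15×7 → 19×7, cost 19·15·7 = 1995; (A_4 · A_5): 15×6 by 6×15 → 15×15, cost 15·6·15 = 1350; (A_3 · (A_4 · A_5)): 7×15 by 15×15 → 7×15, cost 7·15·15 = 1575; cumulative 2925; ((A_1 · A_2) · (A_3 · (A_4 · A_5))): 19×7 by 7×15 → 19×15, cost 19·7·15 = 1995; cumulative 6915. Total 6915.
Difference: |6885 − 6915| = 30.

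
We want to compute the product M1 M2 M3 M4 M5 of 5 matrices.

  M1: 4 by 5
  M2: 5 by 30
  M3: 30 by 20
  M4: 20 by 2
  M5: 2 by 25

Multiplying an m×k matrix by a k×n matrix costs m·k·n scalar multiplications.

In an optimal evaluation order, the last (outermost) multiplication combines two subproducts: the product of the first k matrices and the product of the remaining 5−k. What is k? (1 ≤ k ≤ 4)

4

Adjacent pairs: M1M2 = 4·5·30 = 600; M2M3 = 5·30·20 = 3000; M3M4 = 30·20·2 = 1200; M4M5 = 20·2·25 = 1000.
Length 3: M1..M3: k=1: 0+3000+4·5·20=3400; k=2: 600+0+4·30·20=3000 → min 3000 | M2..M4: k=2: 0+1200+5·30·2=1500; k=3: 3000+0+5·20·2=3200 → min 1500 | M3..M5: k=3: 0+1000+30·20·25=16000; k=4: 1200+0+30·2·25=2700 → min 2700.
Length 4: M1..M4: k=1: 0+1500+4·5·2=1540; k=2: 600+1200+4·30·2=2040; k=3: 3000+0+4·20·2=3160 → min 1540 | M2..M5: k=2: 0+2700+5·30·25=6450; k=3: 3000+1000+5·20·25=6500; k=4: 1500+0+5·2·25=1750 → min 1750.
Top-level splits: k=1: (M1..M1)·(M2..M5) → 0+1750+4·5·25 = 2250; k=2: (M1..M2)·(M3..M5) → 600+2700+4·30·25 = 6300; k=3: (M1..M3)·(M4..M5) → 3000+1000+4·20·25 = 6000; k=4: (M1..M4)·(M5..M5) → 1540+0+4·2·25 = 1740.
Best split is after M4, i.e. k = 4.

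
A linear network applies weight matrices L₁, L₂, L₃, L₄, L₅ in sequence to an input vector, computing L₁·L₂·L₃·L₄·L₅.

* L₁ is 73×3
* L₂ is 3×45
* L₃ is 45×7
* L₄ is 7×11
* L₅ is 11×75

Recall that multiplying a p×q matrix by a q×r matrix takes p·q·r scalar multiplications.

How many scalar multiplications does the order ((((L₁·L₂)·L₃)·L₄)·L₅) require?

98696

(L₁·L₂): 73×3 by 3×45 → 73×45, cost 73·3·45 = 9855
((L₁·L₂)·L₃): 73×45 by 45×7 → 73×7, cost 73·45·7 = 22995; cumulative 32850
(((L₁·L₂)·L₃)·L₄): 73×7 by 7×11 → 73×11, cost 73·7·11 = 5621; cumulative 38471
((((L₁·L₂)·L₃)·L₄)·L₅): 73×11 by 11×75 → 73×75, cost 73·11·75 = 60225; cumulative 98696
Total: 98696 scalar multiplications.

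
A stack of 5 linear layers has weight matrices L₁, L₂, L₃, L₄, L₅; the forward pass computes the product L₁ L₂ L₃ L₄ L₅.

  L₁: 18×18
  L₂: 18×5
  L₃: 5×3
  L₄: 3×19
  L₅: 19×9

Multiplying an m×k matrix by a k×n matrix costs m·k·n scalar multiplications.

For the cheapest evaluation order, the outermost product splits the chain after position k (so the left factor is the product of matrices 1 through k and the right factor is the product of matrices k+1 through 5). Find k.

3

Adjacent pairs: L₁L₂ = 18·18·5 = 1620; L₂L₃ = 18·5·3 = 270; L₃L₄ = 5·3·19 = 285; L₄L₅ = 3·19·9 = 513.
Length 3: L₁..L₃: k=1: 0+270+18·18·3=1242; k=2: 1620+0+18·5·3=1890 → min 1242 | L₂..L₄: k=2: 0+285+18·5·19=1995; k=3: 270+0+18·3·19=1296 → min 1296 | L₃..L₅: k=3: 0+513+5·3·9=648; k=4: 285+0+5·19·9=1140 → min 648.
Length 4: L₁..L₄: k=1: 0+1296+18·18·19=7452; k=2: 1620+285+18·5·19=3615; k=3: 1242+0+18·3·19=2268 → min 2268 | L₂..L₅: k=2: 0+648+18·5·9=1458; k=3: 270+513+18·3·9=1269; k=4: 1296+0+18·19·9=4374 → min 1269.
Top-level splits: k=1: (L₁..L₁)·(L₂..L₅) → 0+1269+18·18·9 = 4185; k=2: (L₁..L₂)·(L₃..L₅) → 1620+648+18·5·9 = 3078; k=3: (L₁..L₃)·(L₄..L₅) → 1242+513+18·3·9 = 2241; k=4: (L₁..L₄)·(L₅..L₅) → 2268+0+18·19·9 = 5346.
Best split is after L₃, i.e. k = 3.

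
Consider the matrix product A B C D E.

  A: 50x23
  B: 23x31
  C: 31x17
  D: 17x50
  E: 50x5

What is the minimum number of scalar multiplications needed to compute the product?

16200

Adjacent pairs: AB = 50·23·31 = 35650; BC = 23·31·17 = 12121; CD = 31·17·50 = 26350; DE = 17·50·5 = 4250.
Length 3: A..C: k=1: 0+12121+50·23·17=31671; k=2: 35650+0+50·31·17=62000 → min 31671 | B..D: k=2: 0+26350+23·31·50=62000; k=3: 12121+0+23·17·50=31671 → min 31671 | C..E: k=3: 0+4250+31·17·5=6885; k=4: 26350+0+31·50·5=34100 → min 6885.
Length 4: A..D: k=1: 0+31671+50·23·50=89171; k=2: 35650+26350+50·31·50=139500; k=3: 31671+0+50·17·50=74171 → min 74171 | B..E: k=2: 0+6885+23·31·5=10450; k=3: 12121+4250+23·17·5=18326; k=4: 31671+0+23·50·5=37421 → min 10450.
Length 5: A..E: k=1: 0+10450+50·23·5=16200; k=2: 35650+6885+50·31·5=50285; k=3: 31671+4250+50·17·5=40171; k=4: 74171+0+50·50·5=86671 → min 16200.
Optimal order: (A (B (C (D E)))) with cost 16200.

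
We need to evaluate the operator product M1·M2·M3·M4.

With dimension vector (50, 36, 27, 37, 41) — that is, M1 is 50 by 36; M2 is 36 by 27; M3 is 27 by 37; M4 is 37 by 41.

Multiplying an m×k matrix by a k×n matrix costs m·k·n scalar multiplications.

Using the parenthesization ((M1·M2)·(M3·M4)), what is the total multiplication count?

144909

(M1·M2): 50×36 by 36×27 → 50×27, cost 50·36·27 = 48600
(M3·M4): 27×37 by 37×41 → 27×41, cost 27·37·41 = 40959
((M1·M2)·(M3·M4)): 50×27 by 27×41 → 50×41, cost 50·27·41 = 55350; cumulative 144909
Total: 144909 scalar multiplications.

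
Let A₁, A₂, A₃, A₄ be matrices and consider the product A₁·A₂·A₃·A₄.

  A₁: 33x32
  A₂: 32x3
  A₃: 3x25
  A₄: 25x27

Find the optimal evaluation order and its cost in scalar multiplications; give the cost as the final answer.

7866

Adjacent pairs: A₁A₂ = 33·32·3 = 3168; A₂A₃ = 32·3·25 = 2400; A₃A₄ = 3·25·27 = 2025.
Length 3: A₁..A₃: k=1: 0+2400+33·32·25=28800; k=2: 3168+0+33·3·25=5643 → min 5643 | A₂..A₄: k=2: 0+2025+32·3·27=4617; k=3: 2400+0+32·25·27=24000 → min 4617.
Length 4: A₁..A₄: k=1: 0+4617+33·32·27=33129; k=2: 3168+2025+33·3·27=7866; k=3: 5643+0+33·25·27=27918 → min 7866.
Optimal parenthesization: ((A₁·A₂)·(A₃·A₄)) with cost 7866.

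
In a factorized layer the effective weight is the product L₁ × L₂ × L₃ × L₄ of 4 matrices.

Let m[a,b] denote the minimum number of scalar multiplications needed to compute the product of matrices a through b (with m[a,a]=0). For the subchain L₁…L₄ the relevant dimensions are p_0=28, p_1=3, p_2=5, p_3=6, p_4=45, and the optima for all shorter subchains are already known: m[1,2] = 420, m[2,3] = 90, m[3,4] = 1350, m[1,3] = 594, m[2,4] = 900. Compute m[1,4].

4680

m[1,4] = min over k∈[1,3] of m[1,k]+m[k+1,4]+p_{0}·p_k·p_{4}.
k=1: 0 + 900 + 28·3·45 = 4680; k=2: 420 + 1350 + 28·5·45 = 8070; k=3: 594 + 0 + 28·6·45 = 8154.
Minimum: 4680 at k=1.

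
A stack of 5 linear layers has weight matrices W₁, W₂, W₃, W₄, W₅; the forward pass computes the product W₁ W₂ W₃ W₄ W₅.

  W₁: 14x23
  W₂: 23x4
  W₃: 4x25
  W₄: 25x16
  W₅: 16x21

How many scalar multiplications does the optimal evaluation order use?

5408

Adjacent pairs: W₁W₂ = 14·23·4 = 1288; W₂W₃ = 23·4·25 = 2300; W₃W₄ = 4·25·16 = 1600; W₄W₅ = 25·16·21 = 8400.
Length 3: W₁..W₃: k=1: 0+2300+14·23·25=10350; k=2: 1288+0+14·4·25=2688 → min 2688 | W₂..W₄: k=2: 0+1600+23·4·16=3072; k=3: 2300+0+23·25·16=11500 → min 3072 | W₃..W₅: k=3: 0+8400+4·25·21=10500; k=4: 1600+0+4·16·21=2944 → min 2944.
Length 4: W₁..W₄: k=1: 0+3072+14·23·16=8224; k=2: 1288+1600+14·4·16=3784; k=3: 2688+0+14·25·16=8288 → min 3784 | W₂..W₅: k=2: 0+2944+23·4·21=4876; k=3: 2300+8400+23·25·21=22775; k=4: 3072+0+23·16·21=10800 → min 4876.
Length 5: W₁..W₅: k=1: 0+4876+14·23·21=11638; k=2: 1288+2944+14·4·21=5408; k=3: 2688+8400+14·25·21=18438; k=4: 3784+0+14·16·21=8488 → min 5408.
Optimal order: ((W₁ W₂) ((W₃ W₄) W₅)) with cost 5408.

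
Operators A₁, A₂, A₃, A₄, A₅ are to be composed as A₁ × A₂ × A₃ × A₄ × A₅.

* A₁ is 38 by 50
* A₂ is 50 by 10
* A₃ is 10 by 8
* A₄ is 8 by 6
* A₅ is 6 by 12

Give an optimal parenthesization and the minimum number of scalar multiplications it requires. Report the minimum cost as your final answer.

17616

Adjacent pairs: A₁A₂ = 38·50·10 = 19000; A₂A₃ = 50·10·8 = 4000; A₃A₄ = 10·8·6 = 480; A₄A₅ = 8·6·12 = 576.
Length 3: A₁..A₃: k=1: 0+4000+38·50·8=19200; k=2: 19000+0+38·10·8=22040 → min 19200 | A₂..A₄: k=2: 0+480+50·10·6=3480; k=3: 4000+0+50·8·6=6400 → min 3480 | A₃..A₅: k=3: 0+576+10·8·12=1536; k=4: 480+0+10·6·12=1200 → min 1200.
Length 4: A₁..A₄: k=1: 0+3480+38·50·6=14880; k=2: 19000+480+38·10·6=21760; k=3: 19200+0+38·8·6=21024 → min 14880 | A₂..A₅: k=2: 0+1200+50·10·12=7200; k=3: 4000+576+50·8·12=9376; k=4: 3480+0+50·6·12=7080 → min 7080.
Length 5: A₁..A₅: k=1: 0+7080+38·50·12=29880; k=2: 19000+1200+38·10·12=24760; k=3: 19200+576+38·8·12=23424; k=4: 14880+0+38·6·12=17616 → min 17616.
Optimal parenthesization: ((A₁ × (A₂ × (A₃ × A₄))) × A₅) with cost 17616.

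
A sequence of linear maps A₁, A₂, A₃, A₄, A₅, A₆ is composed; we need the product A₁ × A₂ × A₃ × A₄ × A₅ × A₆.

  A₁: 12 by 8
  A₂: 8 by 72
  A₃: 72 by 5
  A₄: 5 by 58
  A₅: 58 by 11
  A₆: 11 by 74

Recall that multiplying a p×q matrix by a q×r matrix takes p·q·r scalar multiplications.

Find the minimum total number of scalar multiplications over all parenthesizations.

Adjacent pairs: A₁A₂ = 12·8·72 = 6912; A₂A₃ = 8·72·5 = 2880; A₃A₄ = 72·5·58 = 20880; A₄A₅ = 5·58·11 = 3190; A₅A₆ = 58·11·74 = 47212.
Length 3: A₁..A₃: k=1: 0+2880+12·8·5=3360; k=2: 6912+0+12·72·5=11232 → min 3360 | A₂..A₄: k=2: 0+20880+8·72·58=54288; k=3: 2880+0+8·5·58=5200 → min 5200 | A₃..A₅: k=3: 0+3190+72·5·11=7150; k=4: 20880+0+72·58·11=66816 → min 7150 | A₄..A₆: k=4: 0+47212+5·58·74=68672; k=5: 3190+0+5·11·74=7260 → min 7260.
Length 4: A₁..A₄: k=1: 0+5200+12·8·58=10768; k=2: 6912+20880+12·72·58=77904; k=3: 3360+0+12·5·58=6840 → min 6840 | A₂..A₅: k=2: 0+7150+8·72·11=13486; k=3: 2880+3190+8·5·11=6510; k=4: 5200+0+8·58·11=10304 → min 6510 | A₃..A₆: k=3: 0+7260+72·5·74=33900; k=4: 20880+47212+72·58·74=377116; k=5: 7150+0+72·11·74=65758 → min 33900.
Length 5: A₁..A₅: k=1: 0+6510+12·8·11=7566; k=2: 6912+7150+12·72·11=23566; k=3: 3360+3190+12·5·11=7210; k=4: 6840+0+12·58·11=14496 → min 7210 | A₂..A₆: k=2: 0+33900+8·72·74=76524; k=3: 2880+7260+8·5·74=13100; k=4: 5200+47212+8·58·74=86748; k=5: 6510+0+8·11·74=13022 → min 13022.
Length 6: A₁..A₆: k=1: 0+13022+12·8·74=20126; k=2: 6912+33900+12·72·74=104748; k=3: 3360+7260+12·5·74=15060; k=4: 6840+47212+12·58·74=105556; k=5: 7210+0+12·11·74=16978 → min 15060.
Optimal order: ((A₁ × (A₂ × A₃)) × ((A₄ × A₅) × A₆)) with cost 15060.

15060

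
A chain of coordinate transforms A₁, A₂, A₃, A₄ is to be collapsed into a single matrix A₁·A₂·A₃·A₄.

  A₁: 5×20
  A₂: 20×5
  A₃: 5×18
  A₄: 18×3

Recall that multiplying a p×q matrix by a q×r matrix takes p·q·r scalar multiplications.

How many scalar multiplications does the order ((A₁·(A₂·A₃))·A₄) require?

3870

(A₂·A₃): 20×5 by 5×18 → 20×18, cost 20·5·18 = 1800
(A₁·(A₂·A₃)): 5×20 by 20×18 → 5×18, cost 5·20·18 = 1800; cumulative 3600
((A₁·(A₂·A₃))·A₄): 5×18 by 18×3 → 5×3, cost 5·18·3 = 270; cumulative 3870
Total: 3870 scalar multiplications.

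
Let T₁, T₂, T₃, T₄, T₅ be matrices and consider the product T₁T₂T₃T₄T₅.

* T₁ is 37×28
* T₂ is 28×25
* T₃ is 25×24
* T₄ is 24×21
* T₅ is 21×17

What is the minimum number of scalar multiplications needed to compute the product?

Adjacent pairs: T₁T₂ = 37·28·25 = 25900; T₂T₃ = 28·25·24 = 16800; T₃T₄ = 25·24·21 = 12600; T₄T₅ = 24·21·17 = 8568.
Length 3: T₁..T₃: k=1: 0+16800+37·28·24=41664; k=2: 25900+0+37·25·24=48100 → min 41664 | T₂..T₄: k=2: 0+12600+28·25·21=27300; k=3: 16800+0+28·24·21=30912 → min 27300 | T₃..T₅: k=3: 0+8568+25·24·17=18768; k=4: 12600+0+25·21·17=21525 → min 18768.
Length 4: T₁..T₄: k=1: 0+27300+37·28·21=49056; k=2: 25900+12600+37·25·21=57925; k=3: 41664+0+37·24·21=60312 → min 49056 | T₂..T₅: k=2: 0+18768+28·25·17=30668; k=3: 16800+8568+28·24·17=36792; k=4: 27300+0+28·21·17=37296 → min 30668.
Length 5: T₁..T₅: k=1: 0+30668+37·28·17=48280; k=2: 25900+18768+37·25·17=60393; k=3: 41664+8568+37·24·17=65328; k=4: 49056+0+37·21·17=62265 → min 48280.
Optimal order: (T₁(T₂(T₃(T₄T₅)))) with cost 48280.

48280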